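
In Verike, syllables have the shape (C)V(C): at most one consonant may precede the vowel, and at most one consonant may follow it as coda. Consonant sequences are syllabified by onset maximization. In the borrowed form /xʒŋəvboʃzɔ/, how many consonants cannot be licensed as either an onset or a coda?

The consonants /x/, /ʒ/ cannot be parsed into a legal (C)V(C) syllable (at most one coda consonant is licensed; onsets are limited to one consonant).

2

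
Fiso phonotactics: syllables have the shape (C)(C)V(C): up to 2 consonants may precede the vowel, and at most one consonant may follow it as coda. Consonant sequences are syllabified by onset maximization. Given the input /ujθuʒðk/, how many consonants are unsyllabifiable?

2

The consonants /ð/, /k/ cannot be parsed into a legal (C)(C)V(C) syllable (at most one coda consonant is licensed; onsets may contain at most 2 consonants).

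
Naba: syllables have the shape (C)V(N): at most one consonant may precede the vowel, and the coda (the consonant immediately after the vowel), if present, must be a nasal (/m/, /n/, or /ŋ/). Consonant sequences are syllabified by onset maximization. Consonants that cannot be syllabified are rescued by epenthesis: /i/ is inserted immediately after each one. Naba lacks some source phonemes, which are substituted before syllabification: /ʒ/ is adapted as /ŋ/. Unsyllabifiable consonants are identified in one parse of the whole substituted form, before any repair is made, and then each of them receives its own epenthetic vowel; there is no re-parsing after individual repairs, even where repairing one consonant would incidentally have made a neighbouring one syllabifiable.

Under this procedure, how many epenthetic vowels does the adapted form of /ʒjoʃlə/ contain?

After substitution the input is /ŋjoʃlə/.
The unsyllabifiable consonants are /ŋ/, /ʃ/; each receives one epenthetic vowel.

2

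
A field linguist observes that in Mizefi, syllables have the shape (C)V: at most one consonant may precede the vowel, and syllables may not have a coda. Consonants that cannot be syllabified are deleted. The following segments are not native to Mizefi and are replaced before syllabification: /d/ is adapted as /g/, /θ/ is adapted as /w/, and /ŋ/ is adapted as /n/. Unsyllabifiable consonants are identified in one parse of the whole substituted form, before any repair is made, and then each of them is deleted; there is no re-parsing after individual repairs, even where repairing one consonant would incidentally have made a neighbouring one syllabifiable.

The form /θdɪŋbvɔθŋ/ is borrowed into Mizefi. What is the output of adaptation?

gɪvɔ

Substitution: /θ/ → /w/, /d/ → /g/, /ŋ/ → /n/, giving /wgɪnbvɔwn/.
Syllabifying with onset maximization leaves /w/, /n/, /b/, /w/, /n/ stranded (no codas are permitted; onsets are limited to one consonant).
Deleting the stranded consonants removes /w/, /n/, /b/, /w/, /n/.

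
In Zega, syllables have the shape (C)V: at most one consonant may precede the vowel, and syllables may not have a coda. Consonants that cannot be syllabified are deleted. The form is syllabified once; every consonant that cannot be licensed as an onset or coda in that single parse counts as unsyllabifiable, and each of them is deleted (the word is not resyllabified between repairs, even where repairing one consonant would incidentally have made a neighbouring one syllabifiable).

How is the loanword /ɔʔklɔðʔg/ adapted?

Under (C)V, the unsyllabifiable consonants are /ʔ/, /k/, /ð/, /ʔ/, /g/ (no codas are permitted; onsets are limited to one consonant).
Deletion applies to /ʔ/, /k/, /ð/, /ʔ/, /g/.

ɔlɔ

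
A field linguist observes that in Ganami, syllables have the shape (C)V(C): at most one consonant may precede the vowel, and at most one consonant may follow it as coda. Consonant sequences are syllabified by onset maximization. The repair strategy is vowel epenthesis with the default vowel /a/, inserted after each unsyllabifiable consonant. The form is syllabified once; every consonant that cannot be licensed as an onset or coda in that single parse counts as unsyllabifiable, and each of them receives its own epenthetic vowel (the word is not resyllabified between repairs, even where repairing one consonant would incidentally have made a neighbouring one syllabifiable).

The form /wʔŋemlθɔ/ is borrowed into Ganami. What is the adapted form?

waʔaŋemlaθɔ

The consonants /w/, /ʔ/, /l/ cannot be parsed into a legal (C)V(C) syllable (at most one coda consonant is licensed; onsets are limited to one consonant).
Each unlicensed consonant becomes the onset of a new syllable: /w/ → /wa/, /ʔ/ → /ʔa/, /l/ → /la/.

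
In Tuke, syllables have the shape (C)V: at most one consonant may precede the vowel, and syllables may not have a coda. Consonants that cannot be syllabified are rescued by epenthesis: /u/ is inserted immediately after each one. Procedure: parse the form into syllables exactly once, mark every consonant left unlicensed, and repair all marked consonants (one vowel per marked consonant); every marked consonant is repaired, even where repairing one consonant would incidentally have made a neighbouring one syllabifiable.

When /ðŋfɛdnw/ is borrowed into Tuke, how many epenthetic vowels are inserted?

5

The unsyllabifiable consonants are /ð/, /ŋ/, /d/, /n/, /w/; each receives one epenthetic vowel.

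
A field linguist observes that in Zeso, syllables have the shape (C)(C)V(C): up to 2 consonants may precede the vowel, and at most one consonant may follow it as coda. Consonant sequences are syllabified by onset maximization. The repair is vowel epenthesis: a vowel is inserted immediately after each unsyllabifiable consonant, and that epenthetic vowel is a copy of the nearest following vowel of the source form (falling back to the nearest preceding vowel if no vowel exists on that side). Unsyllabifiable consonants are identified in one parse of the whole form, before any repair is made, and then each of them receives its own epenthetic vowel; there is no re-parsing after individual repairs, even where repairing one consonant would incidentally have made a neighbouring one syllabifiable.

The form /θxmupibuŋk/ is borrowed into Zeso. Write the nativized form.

θuxmupibuŋku

Under (C)(C)V(C), the unsyllabifiable consonants are /θ/, /k/ (at most one coda consonant is licensed; onsets may contain at most 2 consonants).
Inserting the epenthetic vowel yields /θ/ → /θu/, /k/ → /ku/.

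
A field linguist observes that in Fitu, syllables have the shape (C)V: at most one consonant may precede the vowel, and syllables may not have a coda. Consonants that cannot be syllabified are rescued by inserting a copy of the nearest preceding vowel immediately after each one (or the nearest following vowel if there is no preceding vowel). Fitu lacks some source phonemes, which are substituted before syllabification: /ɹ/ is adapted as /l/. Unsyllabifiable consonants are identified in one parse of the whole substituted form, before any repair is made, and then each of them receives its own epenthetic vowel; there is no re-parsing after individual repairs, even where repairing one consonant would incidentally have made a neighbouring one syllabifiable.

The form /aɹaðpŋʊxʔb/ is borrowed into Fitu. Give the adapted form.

alaðapaŋʊxʊʔʊbʊ

Substitution: /ɹ/ → /l/, giving /alaðpŋʊxʔb/.
Syllabifying with onset maximization leaves /ð/, /p/, /x/, /ʔ/, /b/ stranded (no codas are permitted; onsets are limited to one consonant).
Epenthesis after each stranded consonant: /ð/ → /ða/, /p/ → /pa/, /x/ → /xʊ/, /ʔ/ → /ʔʊ/, /b/ → /bʊ/.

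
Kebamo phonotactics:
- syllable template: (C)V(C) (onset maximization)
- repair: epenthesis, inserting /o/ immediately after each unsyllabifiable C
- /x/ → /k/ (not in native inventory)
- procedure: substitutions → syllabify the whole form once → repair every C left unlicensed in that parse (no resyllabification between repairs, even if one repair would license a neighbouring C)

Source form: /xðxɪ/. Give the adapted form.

Substitution: /x/ → /k/, giving /kðkɪ/.
The consonants /k/, /ð/ cannot be parsed into a legal (C)V(C) syllable (at most one coda consonant is licensed; onsets are limited to one consonant).
Inserting the epenthetic vowel yields /k/ → /ko/, /ð/ → /ðo/.

koðokɪ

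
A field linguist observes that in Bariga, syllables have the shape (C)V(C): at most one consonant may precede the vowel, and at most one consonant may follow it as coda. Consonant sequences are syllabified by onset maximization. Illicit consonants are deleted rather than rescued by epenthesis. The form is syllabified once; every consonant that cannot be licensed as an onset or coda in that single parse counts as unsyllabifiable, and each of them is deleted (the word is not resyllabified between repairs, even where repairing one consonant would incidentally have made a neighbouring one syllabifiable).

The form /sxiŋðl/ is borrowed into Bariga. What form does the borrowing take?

xiŋ

Syllabifying with onset maximization leaves /s/, /ð/, /l/ stranded (at most one coda consonant is licensed; onsets are limited to one consonant).
Deletion applies to /s/, /ð/, /l/.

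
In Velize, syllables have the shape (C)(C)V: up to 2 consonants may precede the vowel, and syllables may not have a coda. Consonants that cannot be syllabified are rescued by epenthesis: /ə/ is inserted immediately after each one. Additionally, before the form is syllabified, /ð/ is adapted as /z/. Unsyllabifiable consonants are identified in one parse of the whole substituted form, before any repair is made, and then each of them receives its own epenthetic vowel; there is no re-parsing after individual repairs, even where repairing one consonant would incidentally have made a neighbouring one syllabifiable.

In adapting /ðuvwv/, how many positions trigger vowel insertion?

3

After substitution the input is /zuvwv/.
The unsyllabifiable consonants are /v/, /w/, /v/; each receives one epenthetic vowel.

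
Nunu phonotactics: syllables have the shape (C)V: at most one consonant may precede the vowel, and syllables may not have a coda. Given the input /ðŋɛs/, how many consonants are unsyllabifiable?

2

Under (C)V, the unsyllabifiable consonants are /ð/, /s/ (no codas are permitted; onsets are limited to one consonant).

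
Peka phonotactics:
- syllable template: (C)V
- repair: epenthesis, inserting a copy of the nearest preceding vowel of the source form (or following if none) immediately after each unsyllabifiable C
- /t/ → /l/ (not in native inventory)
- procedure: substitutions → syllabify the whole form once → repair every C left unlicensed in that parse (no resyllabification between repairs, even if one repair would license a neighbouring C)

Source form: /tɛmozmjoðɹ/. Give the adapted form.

lɛmozomojoðoɹo

Substitution: /t/ → /l/, giving /lɛmozmjoðɹ/.
The consonants /z/, /m/, /ð/, /ɹ/ cannot be parsed into a legal (C)V syllable (no codas are permitted; onsets are limited to one consonant).
Inserting the epenthetic vowel yields /z/ → /zo/, /m/ → /mo/, /ð/ → /ðo/, /ɹ/ → /ɹo/.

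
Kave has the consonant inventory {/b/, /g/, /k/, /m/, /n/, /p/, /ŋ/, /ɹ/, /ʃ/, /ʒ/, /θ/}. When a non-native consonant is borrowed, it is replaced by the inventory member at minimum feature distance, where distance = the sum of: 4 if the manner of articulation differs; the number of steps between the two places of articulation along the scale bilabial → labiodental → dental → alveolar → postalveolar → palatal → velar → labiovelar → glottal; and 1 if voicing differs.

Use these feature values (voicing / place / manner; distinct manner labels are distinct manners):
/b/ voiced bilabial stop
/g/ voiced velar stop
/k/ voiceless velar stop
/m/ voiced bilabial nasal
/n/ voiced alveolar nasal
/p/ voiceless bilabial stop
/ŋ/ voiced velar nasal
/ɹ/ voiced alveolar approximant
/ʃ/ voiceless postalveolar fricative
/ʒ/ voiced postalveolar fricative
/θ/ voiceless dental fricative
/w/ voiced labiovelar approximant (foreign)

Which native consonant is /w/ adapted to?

ɹ

/ɹ/ is closest: same manner (approximant), place distance 4 (labiovelar→alveolar), same voicing; total 4. Next closest is /g/ at distance 5.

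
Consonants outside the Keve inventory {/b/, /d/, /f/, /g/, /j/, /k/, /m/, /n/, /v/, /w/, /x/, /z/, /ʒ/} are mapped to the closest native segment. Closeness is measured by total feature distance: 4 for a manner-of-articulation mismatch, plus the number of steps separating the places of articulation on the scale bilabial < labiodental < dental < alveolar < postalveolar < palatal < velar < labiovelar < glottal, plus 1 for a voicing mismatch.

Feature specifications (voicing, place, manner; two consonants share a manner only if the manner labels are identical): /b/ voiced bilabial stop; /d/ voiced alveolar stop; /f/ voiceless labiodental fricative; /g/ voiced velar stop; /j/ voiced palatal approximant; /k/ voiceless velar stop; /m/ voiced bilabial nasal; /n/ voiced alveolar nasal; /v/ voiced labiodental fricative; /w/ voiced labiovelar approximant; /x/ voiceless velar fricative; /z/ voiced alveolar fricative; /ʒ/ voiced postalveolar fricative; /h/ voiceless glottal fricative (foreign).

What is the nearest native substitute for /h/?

x

/x/ is closest: same manner (fricative), place distance 2 (glottal→velar), same voicing; total 2. Next closest is /ʒ/ at distance 5.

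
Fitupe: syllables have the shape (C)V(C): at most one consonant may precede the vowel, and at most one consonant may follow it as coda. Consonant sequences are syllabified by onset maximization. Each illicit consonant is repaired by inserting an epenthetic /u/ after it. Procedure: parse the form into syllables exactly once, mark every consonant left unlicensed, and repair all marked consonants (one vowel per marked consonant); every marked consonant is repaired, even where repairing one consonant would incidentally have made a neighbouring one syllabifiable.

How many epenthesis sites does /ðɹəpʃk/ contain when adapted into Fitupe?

The unsyllabifiable consonants are /ð/, /ʃ/, /k/; each receives one epenthetic vowel.

3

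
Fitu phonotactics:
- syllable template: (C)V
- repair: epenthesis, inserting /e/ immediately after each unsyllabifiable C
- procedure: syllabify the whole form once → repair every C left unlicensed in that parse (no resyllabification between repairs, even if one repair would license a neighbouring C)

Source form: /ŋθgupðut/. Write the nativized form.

Syllabifying with onset maximization leaves /ŋ/, /θ/, /p/, /t/ stranded (no codas are permitted; onsets are limited to one consonant).
Each unlicensed consonant becomes the onset of a new syllable: /ŋ/ → /ŋe/, /θ/ → /θe/, /p/ → /pe/, /t/ → /te/.

ŋeθegupeðute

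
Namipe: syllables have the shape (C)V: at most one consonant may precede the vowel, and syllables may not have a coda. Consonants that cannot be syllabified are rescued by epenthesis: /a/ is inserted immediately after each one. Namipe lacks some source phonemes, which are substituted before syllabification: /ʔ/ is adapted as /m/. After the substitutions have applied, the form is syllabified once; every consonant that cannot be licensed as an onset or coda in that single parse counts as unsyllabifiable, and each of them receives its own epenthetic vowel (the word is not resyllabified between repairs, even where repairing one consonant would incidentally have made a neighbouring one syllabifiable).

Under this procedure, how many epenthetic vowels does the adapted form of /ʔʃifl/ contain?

3

After substitution the input is /mʃifl/.
The unsyllabifiable consonants are /m/, /f/, /l/; each receives one epenthetic vowel.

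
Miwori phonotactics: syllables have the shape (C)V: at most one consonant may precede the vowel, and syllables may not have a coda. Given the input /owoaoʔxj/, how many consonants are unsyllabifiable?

Syllabifying with onset maximization leaves /ʔ/, /x/, /j/ stranded (no codas are permitted; onsets are limited to one consonant).

3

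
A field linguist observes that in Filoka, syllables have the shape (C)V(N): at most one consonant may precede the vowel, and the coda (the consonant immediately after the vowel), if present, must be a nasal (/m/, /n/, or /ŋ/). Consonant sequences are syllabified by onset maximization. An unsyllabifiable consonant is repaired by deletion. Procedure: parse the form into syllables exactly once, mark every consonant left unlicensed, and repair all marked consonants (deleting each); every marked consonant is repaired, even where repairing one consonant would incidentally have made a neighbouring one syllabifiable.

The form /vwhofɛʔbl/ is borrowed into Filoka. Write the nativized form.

Under (C)V(N), the unsyllabifiable consonants are /v/, /w/, /ʔ/, /b/, /l/ (only a nasal (/m/, /n/, or /ŋ/) is licensed in coda position; onsets are limited to one consonant).
Deletion applies to /v/, /w/, /ʔ/, /b/, /l/.

hofɛ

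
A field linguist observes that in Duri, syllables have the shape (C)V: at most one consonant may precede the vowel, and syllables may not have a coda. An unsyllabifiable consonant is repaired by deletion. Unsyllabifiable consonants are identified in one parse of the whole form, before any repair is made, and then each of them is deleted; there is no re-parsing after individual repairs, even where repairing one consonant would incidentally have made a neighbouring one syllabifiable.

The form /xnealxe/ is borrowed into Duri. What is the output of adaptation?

Under (C)V, the unsyllabifiable consonants are /x/, /l/ (no codas are permitted; onsets are limited to one consonant).
Deleting the stranded consonants removes /x/, /l/.

neaxe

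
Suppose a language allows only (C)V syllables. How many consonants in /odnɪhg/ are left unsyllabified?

The consonants /d/, /h/, /g/ cannot be parsed into a legal (C)V syllable (no codas are permitted; onsets are limited to one consonant).

3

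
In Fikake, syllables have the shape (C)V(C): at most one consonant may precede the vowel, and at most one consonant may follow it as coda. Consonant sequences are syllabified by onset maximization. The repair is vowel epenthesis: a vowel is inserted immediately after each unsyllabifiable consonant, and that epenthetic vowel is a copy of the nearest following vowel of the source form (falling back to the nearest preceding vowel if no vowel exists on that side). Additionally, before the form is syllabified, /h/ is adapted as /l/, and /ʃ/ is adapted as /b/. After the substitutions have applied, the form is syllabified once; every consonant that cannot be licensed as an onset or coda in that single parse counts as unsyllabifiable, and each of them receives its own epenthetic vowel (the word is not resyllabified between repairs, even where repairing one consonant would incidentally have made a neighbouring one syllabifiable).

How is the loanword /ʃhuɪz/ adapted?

buluɪz

Substitution: /ʃ/ → /b/, /h/ → /l/, giving /bluɪz/.
Under (C)V(C), the unsyllabifiable consonants are /b/ (at most one coda consonant is licensed; onsets are limited to one consonant).
Inserting the epenthetic vowel yields /b/ → /bu/.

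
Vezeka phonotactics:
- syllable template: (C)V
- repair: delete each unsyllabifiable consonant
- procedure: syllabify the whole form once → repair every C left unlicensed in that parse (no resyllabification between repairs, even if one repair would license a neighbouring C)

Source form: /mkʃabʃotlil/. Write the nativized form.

The consonants /m/, /k/, /b/, /t/, /l/ cannot be parsed into a legal (C)V syllable (no codas are permitted; onsets are limited to one consonant).
Deleting the stranded consonants removes /m/, /k/, /b/, /t/, /l/.

ʃaʃoli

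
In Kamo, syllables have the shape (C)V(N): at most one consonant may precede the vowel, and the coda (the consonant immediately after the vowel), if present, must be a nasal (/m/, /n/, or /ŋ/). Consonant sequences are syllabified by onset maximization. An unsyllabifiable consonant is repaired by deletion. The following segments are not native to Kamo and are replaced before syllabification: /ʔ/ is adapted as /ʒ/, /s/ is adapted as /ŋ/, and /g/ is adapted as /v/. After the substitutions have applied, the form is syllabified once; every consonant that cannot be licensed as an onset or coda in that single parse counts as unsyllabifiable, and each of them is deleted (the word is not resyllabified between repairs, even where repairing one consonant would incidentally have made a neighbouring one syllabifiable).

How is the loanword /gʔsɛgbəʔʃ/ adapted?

Substitution: /g/ → /v/, /ʔ/ → /ʒ/, /s/ → /ŋ/, giving /vʒŋɛvbəʒʃ/.
The consonants /v/, /ʒ/, /v/, /ʒ/, /ʃ/ cannot be parsed into a legal (C)V(N) syllable (only a nasal (/m/, /n/, or /ŋ/) is licensed in coda position; onsets are limited to one consonant).
Each unlicensed consonant is deleted: /v/, /ʒ/, /v/, /ʒ/, /ʃ/.

ŋɛbə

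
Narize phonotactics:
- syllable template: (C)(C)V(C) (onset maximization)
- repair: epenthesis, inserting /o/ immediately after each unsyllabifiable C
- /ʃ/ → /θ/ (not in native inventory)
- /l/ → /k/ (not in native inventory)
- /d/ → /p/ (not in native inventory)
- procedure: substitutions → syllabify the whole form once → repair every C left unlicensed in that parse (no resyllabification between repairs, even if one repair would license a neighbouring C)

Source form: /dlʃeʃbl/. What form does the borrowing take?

pokθeθboko

Substitution: /d/ → /p/, /l/ → /k/, /ʃ/ → /θ/, giving /pkθeθbk/.
The consonants /p/, /b/, /k/ cannot be parsed into a legal (C)(C)V(C) syllable (at most one coda consonant is licensed; onsets may contain at most 2 consonants).
Each unlicensed consonant becomes the onset of a new syllable: /p/ → /po/, /b/ → /bo/, /k/ → /ko/.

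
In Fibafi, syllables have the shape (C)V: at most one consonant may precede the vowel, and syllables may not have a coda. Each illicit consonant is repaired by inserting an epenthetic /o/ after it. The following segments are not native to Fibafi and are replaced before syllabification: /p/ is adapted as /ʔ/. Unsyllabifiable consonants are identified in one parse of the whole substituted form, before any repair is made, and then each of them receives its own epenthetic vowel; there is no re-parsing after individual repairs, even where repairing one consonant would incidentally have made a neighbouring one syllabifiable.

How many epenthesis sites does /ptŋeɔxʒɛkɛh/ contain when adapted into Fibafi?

4

After substitution the input is /ʔtŋeɔxʒɛkɛh/.
The unsyllabifiable consonants are /ʔ/, /t/, /x/, /h/; each receives one epenthetic vowel.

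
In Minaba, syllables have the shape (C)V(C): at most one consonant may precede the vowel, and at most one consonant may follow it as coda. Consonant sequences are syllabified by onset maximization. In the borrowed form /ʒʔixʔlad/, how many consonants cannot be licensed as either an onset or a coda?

The consonants /ʒ/, /ʔ/ cannot be parsed into a legal (C)V(C) syllable (at most one coda consonant is licensed; onsets are limited to one consonant).

2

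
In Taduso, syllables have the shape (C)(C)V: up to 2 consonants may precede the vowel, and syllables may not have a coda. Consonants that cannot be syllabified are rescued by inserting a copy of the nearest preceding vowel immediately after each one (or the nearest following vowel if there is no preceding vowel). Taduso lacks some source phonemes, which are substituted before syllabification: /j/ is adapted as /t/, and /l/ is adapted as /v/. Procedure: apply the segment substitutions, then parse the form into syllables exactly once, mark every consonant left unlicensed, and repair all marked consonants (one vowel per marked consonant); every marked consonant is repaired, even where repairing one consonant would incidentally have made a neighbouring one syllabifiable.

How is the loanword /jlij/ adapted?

tviti

Substitution: /j/ → /t/, /l/ → /v/, giving /tvit/.
Syllabifying with onset maximization leaves /t/ stranded (no codas are permitted; onsets may contain at most 2 consonants).
Inserting the epenthetic vowel yields /t/ → /ti/.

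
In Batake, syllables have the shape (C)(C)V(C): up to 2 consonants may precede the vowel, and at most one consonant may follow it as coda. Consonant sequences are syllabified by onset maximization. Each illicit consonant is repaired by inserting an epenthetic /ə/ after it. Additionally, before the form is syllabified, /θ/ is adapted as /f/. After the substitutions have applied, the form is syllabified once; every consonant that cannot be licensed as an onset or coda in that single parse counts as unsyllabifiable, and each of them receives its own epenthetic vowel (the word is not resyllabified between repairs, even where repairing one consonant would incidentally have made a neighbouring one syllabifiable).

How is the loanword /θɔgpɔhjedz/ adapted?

Substitution: /θ/ → /f/, giving /fɔgpɔhjedz/.
Under (C)(C)V(C), the unsyllabifiable consonants are /z/ (at most one coda consonant is licensed; onsets may contain at most 2 consonants).
Epenthesis after each stranded consonant: /z/ → /zə/.

fɔgpɔhjedzə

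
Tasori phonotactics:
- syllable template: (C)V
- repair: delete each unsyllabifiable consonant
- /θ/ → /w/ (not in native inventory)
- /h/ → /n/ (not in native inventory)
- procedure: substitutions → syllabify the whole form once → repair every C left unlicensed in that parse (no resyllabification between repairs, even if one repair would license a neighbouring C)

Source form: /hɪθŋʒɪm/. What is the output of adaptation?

Substitution: /h/ → /n/, /θ/ → /w/, giving /nɪwŋʒɪm/.
Syllabifying with onset maximization leaves /w/, /ŋ/, /m/ stranded (no codas are permitted; onsets are limited to one consonant).
Each unlicensed consonant is deleted: /w/, /ŋ/, /m/.

nɪʒɪ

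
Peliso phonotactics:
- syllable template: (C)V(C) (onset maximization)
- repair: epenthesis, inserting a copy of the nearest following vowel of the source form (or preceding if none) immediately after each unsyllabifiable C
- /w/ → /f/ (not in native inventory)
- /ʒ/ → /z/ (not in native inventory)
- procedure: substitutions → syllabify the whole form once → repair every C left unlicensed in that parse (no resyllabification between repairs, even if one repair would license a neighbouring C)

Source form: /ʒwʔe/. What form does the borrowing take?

zefeʔe

Substitution: /ʒ/ → /z/, /w/ → /f/, giving /zfʔe/.
The consonants /z/, /f/ cannot be parsed into a legal (C)V(C) syllable (at most one coda consonant is licensed; onsets are limited to one consonant).
Each unlicensed consonant becomes the onset of a new syllable: /z/ → /ze/, /f/ → /fe/.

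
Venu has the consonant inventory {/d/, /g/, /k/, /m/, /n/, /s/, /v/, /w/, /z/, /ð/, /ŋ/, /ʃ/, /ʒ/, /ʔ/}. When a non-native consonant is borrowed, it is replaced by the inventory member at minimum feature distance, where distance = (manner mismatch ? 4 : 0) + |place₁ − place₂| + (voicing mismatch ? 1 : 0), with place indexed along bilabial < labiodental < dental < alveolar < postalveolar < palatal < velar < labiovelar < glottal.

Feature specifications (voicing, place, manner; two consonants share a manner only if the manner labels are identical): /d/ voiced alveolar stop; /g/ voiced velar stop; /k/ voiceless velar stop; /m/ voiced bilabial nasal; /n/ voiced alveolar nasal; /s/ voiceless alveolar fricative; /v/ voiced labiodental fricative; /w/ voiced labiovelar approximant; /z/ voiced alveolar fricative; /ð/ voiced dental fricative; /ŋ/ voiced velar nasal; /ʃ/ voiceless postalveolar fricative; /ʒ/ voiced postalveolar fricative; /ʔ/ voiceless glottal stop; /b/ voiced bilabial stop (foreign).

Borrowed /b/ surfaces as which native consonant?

d

/d/ is closest: same manner (stop), place distance 3 (bilabial→alveolar), same voicing; total 3. Next closest is /m/ at distance 4.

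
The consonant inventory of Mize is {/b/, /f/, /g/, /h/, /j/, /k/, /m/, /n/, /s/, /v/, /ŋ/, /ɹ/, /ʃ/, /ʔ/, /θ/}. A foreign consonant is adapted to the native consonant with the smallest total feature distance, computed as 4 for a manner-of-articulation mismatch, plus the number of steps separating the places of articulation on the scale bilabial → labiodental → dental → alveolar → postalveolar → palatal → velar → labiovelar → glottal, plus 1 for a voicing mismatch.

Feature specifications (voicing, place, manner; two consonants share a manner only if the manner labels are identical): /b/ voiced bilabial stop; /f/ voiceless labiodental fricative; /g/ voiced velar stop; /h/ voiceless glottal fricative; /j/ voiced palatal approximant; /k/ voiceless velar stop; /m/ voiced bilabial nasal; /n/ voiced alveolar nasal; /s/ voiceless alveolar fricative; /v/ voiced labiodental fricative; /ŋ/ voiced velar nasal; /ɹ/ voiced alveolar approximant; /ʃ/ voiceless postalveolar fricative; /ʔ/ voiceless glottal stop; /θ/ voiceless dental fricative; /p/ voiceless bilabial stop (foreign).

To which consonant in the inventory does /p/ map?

/b/ is closest: same manner (stop), place distance 0 (bilabial→bilabial), voicing differs (+1); total 1. Next closest is /f/ at distance 5.

b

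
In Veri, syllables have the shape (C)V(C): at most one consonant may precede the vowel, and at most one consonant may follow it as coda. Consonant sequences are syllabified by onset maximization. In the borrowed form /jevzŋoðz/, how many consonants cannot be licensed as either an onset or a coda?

The consonants /z/, /z/ cannot be parsed into a legal (C)V(C) syllable (at most one coda consonant is licensed; onsets are limited to one consonant).

2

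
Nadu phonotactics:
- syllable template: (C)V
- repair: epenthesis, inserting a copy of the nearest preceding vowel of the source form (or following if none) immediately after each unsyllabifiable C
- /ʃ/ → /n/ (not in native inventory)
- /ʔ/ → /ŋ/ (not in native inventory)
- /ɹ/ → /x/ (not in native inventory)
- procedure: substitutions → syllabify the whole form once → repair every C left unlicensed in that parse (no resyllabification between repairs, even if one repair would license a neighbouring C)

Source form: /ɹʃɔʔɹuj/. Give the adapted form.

xɔnɔŋɔxuju

Substitution: /ɹ/ → /x/, /ʃ/ → /n/, /ʔ/ → /ŋ/, giving /xnɔŋxuj/.
Syllabifying with onset maximization leaves /x/, /ŋ/, /j/ stranded (no codas are permitted; onsets are limited to one consonant).
Epenthesis after each stranded consonant: /x/ → /xɔ/, /ŋ/ → /ŋɔ/, /j/ → /ju/.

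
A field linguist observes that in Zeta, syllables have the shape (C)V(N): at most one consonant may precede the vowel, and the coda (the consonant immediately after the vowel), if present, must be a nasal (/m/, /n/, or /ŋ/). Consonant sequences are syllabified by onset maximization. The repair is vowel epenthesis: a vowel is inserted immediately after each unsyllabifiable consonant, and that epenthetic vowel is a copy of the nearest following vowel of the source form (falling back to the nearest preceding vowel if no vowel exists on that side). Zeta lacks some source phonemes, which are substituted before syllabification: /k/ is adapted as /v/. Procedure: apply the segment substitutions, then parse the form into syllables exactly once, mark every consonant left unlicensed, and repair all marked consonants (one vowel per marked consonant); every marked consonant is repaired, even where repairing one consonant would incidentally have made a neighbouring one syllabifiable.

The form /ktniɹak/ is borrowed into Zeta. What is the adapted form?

vitiniɹava

Substitution: /k/ → /v/, giving /vtniɹav/.
The consonants /v/, /t/, /v/ cannot be parsed into a legal (C)V(N) syllable (only a nasal (/m/, /n/, or /ŋ/) is licensed in coda position; onsets are limited to one consonant).
Epenthesis after each stranded consonant: /v/ → /vi/, /t/ → /ti/, /v/ → /va/.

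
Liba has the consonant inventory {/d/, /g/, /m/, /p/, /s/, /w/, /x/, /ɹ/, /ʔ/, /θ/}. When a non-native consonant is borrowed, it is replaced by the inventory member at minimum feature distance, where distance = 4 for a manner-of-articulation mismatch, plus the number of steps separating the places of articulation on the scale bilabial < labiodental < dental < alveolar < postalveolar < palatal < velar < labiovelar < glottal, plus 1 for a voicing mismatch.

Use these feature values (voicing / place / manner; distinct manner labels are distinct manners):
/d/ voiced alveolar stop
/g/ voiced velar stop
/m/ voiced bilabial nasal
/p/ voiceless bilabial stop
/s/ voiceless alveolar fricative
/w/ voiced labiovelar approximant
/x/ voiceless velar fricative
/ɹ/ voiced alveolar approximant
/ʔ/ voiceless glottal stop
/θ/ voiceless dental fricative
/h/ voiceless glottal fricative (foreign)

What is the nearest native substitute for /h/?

/x/ is closest: same manner (fricative), place distance 2 (glottal→velar), same voicing; total 2. Next closest is /ʔ/ at distance 4.

x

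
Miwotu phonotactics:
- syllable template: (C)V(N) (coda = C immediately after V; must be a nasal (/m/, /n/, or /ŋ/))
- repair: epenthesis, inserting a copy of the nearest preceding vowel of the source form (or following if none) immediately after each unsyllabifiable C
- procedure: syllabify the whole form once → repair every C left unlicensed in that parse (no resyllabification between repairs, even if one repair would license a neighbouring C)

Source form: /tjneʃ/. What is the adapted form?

tejeneʃe

Syllabifying with onset maximization leaves /t/, /j/, /ʃ/ stranded (only a nasal (/m/, /n/, or /ŋ/) is licensed in coda position; onsets are limited to one consonant).
Each unlicensed consonant becomes the onset of a new syllable: /t/ → /te/, /j/ → /je/, /ʃ/ → /ʃe/.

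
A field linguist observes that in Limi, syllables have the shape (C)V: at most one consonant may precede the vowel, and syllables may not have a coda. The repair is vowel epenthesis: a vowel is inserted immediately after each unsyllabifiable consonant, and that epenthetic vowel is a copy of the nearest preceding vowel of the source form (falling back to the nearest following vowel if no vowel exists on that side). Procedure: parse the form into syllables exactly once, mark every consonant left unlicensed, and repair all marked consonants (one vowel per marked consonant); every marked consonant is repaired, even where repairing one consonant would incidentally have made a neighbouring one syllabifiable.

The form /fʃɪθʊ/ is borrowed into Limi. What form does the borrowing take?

Syllabifying with onset maximization leaves /f/ stranded (no codas are permitted; onsets are limited to one consonant).
Epenthesis after each stranded consonant: /f/ → /fɪ/.

fɪʃɪθʊ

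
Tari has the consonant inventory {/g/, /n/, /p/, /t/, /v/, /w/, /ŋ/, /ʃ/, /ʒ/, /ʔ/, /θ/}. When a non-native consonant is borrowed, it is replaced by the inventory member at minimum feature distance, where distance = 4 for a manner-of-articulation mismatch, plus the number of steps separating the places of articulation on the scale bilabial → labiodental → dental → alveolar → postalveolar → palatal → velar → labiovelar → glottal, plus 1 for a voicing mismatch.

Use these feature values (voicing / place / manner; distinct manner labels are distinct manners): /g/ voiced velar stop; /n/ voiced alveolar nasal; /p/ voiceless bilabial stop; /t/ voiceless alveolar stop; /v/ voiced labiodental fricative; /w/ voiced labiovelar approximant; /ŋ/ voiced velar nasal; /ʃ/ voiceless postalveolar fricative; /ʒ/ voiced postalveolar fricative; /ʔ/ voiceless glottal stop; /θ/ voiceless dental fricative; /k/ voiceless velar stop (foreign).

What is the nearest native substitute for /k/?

/g/ is closest: same manner (stop), place distance 0 (velar→velar), voicing differs (+1); total 1. Next closest is /ʔ/ at distance 2.

g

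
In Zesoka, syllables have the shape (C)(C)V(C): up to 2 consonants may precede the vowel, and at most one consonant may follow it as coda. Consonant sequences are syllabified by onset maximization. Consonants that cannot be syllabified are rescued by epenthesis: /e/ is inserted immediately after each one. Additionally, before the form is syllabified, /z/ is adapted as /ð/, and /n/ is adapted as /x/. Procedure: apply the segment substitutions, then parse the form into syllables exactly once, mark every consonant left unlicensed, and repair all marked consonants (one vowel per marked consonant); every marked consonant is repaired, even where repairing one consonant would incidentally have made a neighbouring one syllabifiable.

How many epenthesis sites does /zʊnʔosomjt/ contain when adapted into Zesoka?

After substitution the input is /ðʊxʔosomjt/.
The unsyllabifiable consonants are /j/, /t/; each receives one epenthetic vowel.

2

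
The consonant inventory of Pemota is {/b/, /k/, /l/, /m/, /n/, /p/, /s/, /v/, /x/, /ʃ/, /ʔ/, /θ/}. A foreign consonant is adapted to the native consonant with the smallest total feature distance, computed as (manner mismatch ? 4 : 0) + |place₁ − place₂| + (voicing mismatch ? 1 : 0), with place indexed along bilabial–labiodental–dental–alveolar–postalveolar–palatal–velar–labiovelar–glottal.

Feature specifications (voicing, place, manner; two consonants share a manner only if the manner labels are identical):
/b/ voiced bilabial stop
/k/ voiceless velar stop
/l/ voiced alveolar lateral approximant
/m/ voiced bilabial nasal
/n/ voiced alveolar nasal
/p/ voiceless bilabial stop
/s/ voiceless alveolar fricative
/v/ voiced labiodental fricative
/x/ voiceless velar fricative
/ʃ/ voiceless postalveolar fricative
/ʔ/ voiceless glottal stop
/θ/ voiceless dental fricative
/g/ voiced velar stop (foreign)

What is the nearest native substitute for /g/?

/k/ is closest: same manner (stop), place distance 0 (velar→velar), voicing differs (+1); total 1. Next closest is /ʔ/ at distance 3.

k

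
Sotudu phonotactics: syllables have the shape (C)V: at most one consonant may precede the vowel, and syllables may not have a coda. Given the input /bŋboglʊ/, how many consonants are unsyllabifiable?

The consonants /b/, /ŋ/, /g/ cannot be parsed into a legal (C)V syllable (no codas are permitted; onsets are limited to one consonant).

3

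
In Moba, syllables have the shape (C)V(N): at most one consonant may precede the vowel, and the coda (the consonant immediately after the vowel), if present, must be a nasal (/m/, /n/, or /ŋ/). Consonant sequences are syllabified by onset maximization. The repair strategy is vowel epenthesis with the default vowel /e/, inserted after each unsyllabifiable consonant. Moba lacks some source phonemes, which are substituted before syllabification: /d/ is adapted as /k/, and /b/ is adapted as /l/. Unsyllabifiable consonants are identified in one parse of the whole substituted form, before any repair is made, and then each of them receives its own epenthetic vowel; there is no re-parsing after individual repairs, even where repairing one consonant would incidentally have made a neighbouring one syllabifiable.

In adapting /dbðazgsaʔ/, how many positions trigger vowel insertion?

5

After substitution the input is /klðazgsaʔ/.
The unsyllabifiable consonants are /k/, /l/, /z/, /g/, /ʔ/; each receives one epenthetic vowel.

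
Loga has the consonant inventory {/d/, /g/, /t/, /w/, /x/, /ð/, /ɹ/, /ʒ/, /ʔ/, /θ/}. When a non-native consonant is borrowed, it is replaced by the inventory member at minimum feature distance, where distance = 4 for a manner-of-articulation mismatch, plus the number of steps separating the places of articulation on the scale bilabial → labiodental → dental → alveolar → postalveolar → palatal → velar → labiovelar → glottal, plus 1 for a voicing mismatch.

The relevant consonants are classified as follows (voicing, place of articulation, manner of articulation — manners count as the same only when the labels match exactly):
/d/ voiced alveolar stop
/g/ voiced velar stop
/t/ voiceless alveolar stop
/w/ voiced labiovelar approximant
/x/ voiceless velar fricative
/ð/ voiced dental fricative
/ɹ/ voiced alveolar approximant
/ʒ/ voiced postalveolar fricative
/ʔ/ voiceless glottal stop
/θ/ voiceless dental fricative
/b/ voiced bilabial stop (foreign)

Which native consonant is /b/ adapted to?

/d/ is closest: same manner (stop), place distance 3 (bilabial→alveolar), same voicing; total 3. Next closest is /t/ at distance 4.

d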